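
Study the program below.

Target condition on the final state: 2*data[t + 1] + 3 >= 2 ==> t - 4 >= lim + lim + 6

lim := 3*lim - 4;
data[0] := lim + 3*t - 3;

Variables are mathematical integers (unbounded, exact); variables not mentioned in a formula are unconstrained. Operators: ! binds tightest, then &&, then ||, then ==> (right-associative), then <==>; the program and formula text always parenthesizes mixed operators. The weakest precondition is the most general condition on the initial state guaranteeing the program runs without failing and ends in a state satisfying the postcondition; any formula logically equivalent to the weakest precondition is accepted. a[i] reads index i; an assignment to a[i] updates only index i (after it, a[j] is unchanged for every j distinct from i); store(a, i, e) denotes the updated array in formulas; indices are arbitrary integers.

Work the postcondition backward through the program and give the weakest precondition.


Working backward. After the program, the postcondition 2*data[t + 1] + 3 >= 2 ==> t - 4 >= lim + lim + 6 must hold; in canonical form it is 2*data[t + 1] >= -1 ==> t >= 2*lim + 10.
Before data[0] := lim + 3*t - 3: 2*store(data, 0, lim + 3*t - 3)[t + 1] >= -1 ==> t >= 2*lim + 10
Before lim := 3*lim - 4: 2*store(data, 0, 3*lim + 3*t - 7)[t + 1] >= -1 ==> t >= 6*lim + 2
Answer: WP = 2*store(data, 0, 3*lim + 3*t - 7)[t + 1] >= -1 ==> t >= 6*lim + 2


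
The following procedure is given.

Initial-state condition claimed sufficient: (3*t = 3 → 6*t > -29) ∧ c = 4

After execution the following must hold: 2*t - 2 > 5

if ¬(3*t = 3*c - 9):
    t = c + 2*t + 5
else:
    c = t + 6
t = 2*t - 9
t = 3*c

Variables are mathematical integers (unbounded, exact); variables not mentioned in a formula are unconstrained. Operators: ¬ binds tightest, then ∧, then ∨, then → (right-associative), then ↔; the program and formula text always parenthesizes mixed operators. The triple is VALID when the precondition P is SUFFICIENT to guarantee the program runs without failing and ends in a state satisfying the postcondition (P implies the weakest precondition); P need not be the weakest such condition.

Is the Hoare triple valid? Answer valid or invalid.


Working backward. After the program, the postcondition 2*t - 2 > 5 must hold; in canonical form it is 2*t > 7.
Before t := 3*c: 6*c > 7
Before t := 2*t - 9: 6*c > 7
Then branch requires 6*c > 7; else branch requires 6*t > -29.
Before the if: ((¬(3*t = 3*c - 9)) → 6*c > 7) ∧ (3*t = 3*c - 9 → 6*t > -29)
The weakest precondition is ((¬(3*t = 3*c - 9)) → 6*c > 7) ∧ (3*t = 3*c - 9 → 6*t > -29).
Check whether (3*t = 3 → 6*t > -29) ∧ c = 4 implies it.
Every state satisfying the precondition satisfies the weakest precondition: the implication holds.
Answer: valid


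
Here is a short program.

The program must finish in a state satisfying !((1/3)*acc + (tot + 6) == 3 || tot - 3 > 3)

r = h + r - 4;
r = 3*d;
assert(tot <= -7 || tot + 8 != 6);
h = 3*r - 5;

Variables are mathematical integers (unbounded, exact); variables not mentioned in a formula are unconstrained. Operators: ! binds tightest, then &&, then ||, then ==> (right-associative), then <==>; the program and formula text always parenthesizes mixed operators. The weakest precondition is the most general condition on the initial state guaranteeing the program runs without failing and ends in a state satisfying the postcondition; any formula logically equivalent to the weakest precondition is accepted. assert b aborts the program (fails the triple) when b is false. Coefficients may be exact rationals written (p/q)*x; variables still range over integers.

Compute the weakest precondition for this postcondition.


Working backward. After the program, the postcondition !((1/3)*acc + (tot + 6) == 3 || tot - 3 > 3) must hold; in canonical form it is !((1/3)*acc + tot == -3 || tot > 6).
Before h := 3*r - 5: !((1/3)*acc + tot == -3 || tot > 6)
Before assert tot <= -7 || tot + 8 != 6: (tot <= -7 || tot != -2) && (!((1/3)*acc + tot == -3 || tot > 6))
Before r := 3*d: (tot <= -7 || tot != -2) && (!((1/3)*acc + tot == -3 || tot > 6))
Before r := h + r - 4: (tot <= -7 || tot != -2) && (!((1/3)*acc + tot == -3 || tot > 6))
Answer: WP = (tot <= -7 || tot != -2) && (!((1/3)*acc + tot == -3 || tot > 6))


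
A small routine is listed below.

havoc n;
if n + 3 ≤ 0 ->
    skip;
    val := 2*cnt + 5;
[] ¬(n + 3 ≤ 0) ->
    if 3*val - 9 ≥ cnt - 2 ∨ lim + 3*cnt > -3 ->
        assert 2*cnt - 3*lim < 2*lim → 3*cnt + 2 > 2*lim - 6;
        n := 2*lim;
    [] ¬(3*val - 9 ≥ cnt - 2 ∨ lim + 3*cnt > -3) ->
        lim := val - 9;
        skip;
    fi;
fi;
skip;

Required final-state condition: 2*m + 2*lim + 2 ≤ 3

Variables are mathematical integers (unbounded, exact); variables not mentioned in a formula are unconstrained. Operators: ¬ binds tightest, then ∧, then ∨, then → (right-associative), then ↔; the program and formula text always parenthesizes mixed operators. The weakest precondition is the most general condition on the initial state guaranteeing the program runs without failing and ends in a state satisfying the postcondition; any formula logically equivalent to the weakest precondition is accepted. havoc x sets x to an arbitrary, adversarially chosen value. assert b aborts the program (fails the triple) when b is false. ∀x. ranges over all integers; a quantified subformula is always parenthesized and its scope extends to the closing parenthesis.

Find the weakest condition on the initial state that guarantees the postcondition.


Working backward. After the program, the postcondition 2*m + 2*lim + 2 ≤ 3 must hold; in canonical form it is 2*lim + 2*m ≤ 1.
Before skip: 2*lim + 2*m ≤ 1
Then branch requires 2*lim + 2*m ≤ 1; else branch requires ((3*val ≥ cnt + 7 ∨ 3*cnt + lim > -3) → ((2*cnt < 5*lim → 3*cnt > 2*lim - 8) ∧ 2*lim + 2*m ≤ 1)) ∧ ((¬(3*val ≥ cnt + 7 ∨ 3*cnt + lim > -3)) → 2*m + 2*val ≤ 19).
Before the if: (n ≤ -3 → 2*lim + 2*m ≤ 1) ∧ ((¬(n ≤ -3)) → (((3*val ≥ cnt + 7 ∨ 3*cnt + lim > -3) → ((2*cnt < 5*lim → 3*cnt > 2*lim - 8) ∧ 2*lim + 2*m ≤ 1)) ∧ ((¬(3*val ≥ cnt + 7 ∨ 3*cnt + lim > -3)) → 2*m + 2*val ≤ 19)))
Before havoc n: ∀n_1. ((n_1 ≤ -3 → 2*lim + 2*m ≤ 1) ∧ ((¬(n_1 ≤ -3)) → (((3*val ≥ cnt + 7 ∨ 3*cnt + lim > -3) → ((2*cnt < 5*lim → 3*cnt > 2*lim - 8) ∧ 2*lim + 2*m ≤ 1)) ∧ ((¬(3*val ≥ cnt + 7 ∨ 3*cnt + lim > -3)) → 2*m + 2*val ≤ 19))))
Answer: WP = ∀n_1. ((n_1 ≤ -3 → 2*lim + 2*m ≤ 1) ∧ ((¬(n_1 ≤ -3)) → (((3*val ≥ cnt + 7 ∨ 3*cnt + lim > -3) → ((2*cnt < 5*lim → 3*cnt > 2*lim - 8) ∧ 2*lim + 2*m ≤ 1)) ∧ ((¬(3*val ≥ cnt + 7 ∨ 3*cnt + lim > -3)) → 2*m + 2*val ≤ 19))))


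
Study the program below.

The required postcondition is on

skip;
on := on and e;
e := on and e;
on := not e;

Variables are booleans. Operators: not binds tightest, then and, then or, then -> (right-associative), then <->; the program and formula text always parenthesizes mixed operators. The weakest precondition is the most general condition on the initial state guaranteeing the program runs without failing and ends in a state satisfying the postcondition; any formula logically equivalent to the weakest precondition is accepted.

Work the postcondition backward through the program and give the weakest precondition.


Working backward. After the program, on must hold.
Before on := not e: not e
Before e := on and e: not (on and e)
Before on := on and e: not (on and e)
Before skip: not (on and e)
Answer: WP = not (on and e)


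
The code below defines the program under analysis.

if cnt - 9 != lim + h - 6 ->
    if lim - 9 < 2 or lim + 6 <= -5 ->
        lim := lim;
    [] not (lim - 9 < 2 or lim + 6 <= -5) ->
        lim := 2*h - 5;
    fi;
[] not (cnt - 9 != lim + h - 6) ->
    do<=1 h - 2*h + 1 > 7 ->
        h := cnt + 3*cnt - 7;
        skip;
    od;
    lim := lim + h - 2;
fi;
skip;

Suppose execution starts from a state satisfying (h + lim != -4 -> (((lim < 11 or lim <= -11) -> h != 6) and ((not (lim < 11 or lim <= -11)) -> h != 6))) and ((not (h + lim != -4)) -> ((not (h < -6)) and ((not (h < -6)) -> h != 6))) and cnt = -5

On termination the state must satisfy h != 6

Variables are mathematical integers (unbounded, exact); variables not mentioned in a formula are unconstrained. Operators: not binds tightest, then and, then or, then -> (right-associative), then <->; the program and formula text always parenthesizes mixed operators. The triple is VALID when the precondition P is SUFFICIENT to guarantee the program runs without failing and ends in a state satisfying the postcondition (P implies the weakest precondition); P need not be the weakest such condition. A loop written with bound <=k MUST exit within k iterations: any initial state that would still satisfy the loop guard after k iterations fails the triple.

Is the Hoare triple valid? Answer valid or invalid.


Working backward. After the program, h != 6 must hold.
Before skip: h != 6
Then branch requires ((lim < 11 or lim <= -11) -> h != 6) and ((not (lim < 11 or lim <= -11)) -> h != 6); else branch requires (h < -6 -> ((not (4*cnt < 1)) and 4*cnt != 13)) and ((not (h < -6)) -> h != 6).
Before the if: (cnt != h + lim + 3 -> (((lim < 11 or lim <= -11) -> h != 6) and ((not (lim < 11 or lim <= -11)) -> h != 6))) and ((not (cnt != h + lim + 3)) -> ((h < -6 -> ((not (4*cnt < 1)) and 4*cnt != 13)) and ((not (h < -6)) -> h != 6)))
The weakest precondition is (cnt != h + lim + 3 -> (((lim < 11 or lim <= -11) -> h != 6) and ((not (lim < 11 or lim <= -11)) -> h != 6))) and ((not (cnt != h + lim + 3)) -> ((h < -6 -> ((not (4*cnt < 1)) and 4*cnt != 13)) and ((not (h < -6)) -> h != 6))).
Check whether (h + lim != -4 -> (((lim < 11 or lim <= -11) -> h != 6) and ((not (lim < 11 or lim <= -11)) -> h != 6))) and ((not (h + lim != -4)) -> ((not (h < -6)) and ((not (h < -6)) -> h != 6))) and cnt = -5 implies it.
Countermodel: at the initial state cnt = -5, h = -8, lim = 0, the precondition holds but the weakest precondition fails.
Answer: invalid


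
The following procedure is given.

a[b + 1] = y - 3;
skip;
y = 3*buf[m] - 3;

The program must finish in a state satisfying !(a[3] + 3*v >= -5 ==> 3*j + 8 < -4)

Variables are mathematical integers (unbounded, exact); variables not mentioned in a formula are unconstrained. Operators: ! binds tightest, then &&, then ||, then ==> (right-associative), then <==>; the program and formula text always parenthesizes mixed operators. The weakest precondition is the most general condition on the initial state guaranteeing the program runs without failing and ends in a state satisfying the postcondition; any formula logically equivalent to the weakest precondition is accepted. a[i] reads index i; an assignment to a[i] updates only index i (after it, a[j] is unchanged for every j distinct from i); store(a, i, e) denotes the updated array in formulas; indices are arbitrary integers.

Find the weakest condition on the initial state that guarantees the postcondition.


Working backward. After the program, the postcondition !(a[3] + 3*v >= -5 ==> 3*j + 8 < -4) must hold; in canonical form it is !(a[3] + 3*v >= -5 ==> 3*j < -12).
Before y := 3*buf[m] - 3: !(a[3] + 3*v >= -5 ==> 3*j < -12)
Before skip: !(a[3] + 3*v >= -5 ==> 3*j < -12)
Before a[b + 1] := y - 3: !(store(a, b + 1, y - 3)[3] + 3*v >= -5 ==> 3*j < -12)
Answer: WP = !(store(a, b + 1, y - 3)[3] + 3*v >= -5 ==> 3*j < -12)


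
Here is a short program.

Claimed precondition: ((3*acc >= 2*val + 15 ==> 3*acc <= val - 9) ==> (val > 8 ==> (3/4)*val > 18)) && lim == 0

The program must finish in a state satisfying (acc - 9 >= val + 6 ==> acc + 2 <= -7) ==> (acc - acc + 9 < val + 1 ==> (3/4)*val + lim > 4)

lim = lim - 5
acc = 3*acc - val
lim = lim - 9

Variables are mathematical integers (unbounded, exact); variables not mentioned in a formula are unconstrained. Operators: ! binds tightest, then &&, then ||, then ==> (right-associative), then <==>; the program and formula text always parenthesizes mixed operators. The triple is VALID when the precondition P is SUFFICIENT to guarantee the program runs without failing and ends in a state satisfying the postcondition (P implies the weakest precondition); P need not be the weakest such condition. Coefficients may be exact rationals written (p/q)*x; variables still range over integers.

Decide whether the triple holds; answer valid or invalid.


Working backward. After the program, the postcondition (acc - 9 >= val + 6 ==> acc + 2 <= -7) ==> (acc - acc + 9 < val + 1 ==> (3/4)*val + lim > 4) must hold; in canonical form it is (acc >= val + 15 ==> acc <= -9) ==> (val > 8 ==> lim + (3/4)*val > 4).
Before lim := lim - 9: (acc >= val + 15 ==> acc <= -9) ==> (val > 8 ==> lim + (3/4)*val > 13)
Before acc := 3*acc - val: (3*acc >= 2*val + 15 ==> 3*acc <= val - 9) ==> (val > 8 ==> lim + (3/4)*val > 13)
Before lim := lim - 5: (3*acc >= 2*val + 15 ==> 3*acc <= val - 9) ==> (val > 8 ==> lim + (3/4)*val > 18)
The weakest precondition is (3*acc >= 2*val + 15 ==> 3*acc <= val - 9) ==> (val > 8 ==> lim + (3/4)*val > 18).
Check whether ((3*acc >= 2*val + 15 ==> 3*acc <= val - 9) ==> (val > 8 ==> (3/4)*val > 18)) && lim == 0 implies it.
Every state satisfying the precondition satisfies the weakest precondition: the implication holds.
Answer: valid


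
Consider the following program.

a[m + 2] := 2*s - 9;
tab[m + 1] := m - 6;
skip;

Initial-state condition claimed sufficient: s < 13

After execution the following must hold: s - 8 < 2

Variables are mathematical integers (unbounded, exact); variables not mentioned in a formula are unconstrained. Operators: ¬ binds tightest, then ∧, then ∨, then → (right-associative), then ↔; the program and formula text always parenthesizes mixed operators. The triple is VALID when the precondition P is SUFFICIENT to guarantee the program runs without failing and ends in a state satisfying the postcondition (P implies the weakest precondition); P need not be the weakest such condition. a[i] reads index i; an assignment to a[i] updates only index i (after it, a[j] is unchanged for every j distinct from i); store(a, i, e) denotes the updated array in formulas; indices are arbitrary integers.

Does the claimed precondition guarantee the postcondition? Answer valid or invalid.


Working backward. After the program, the postcondition s - 8 < 2 must hold; in canonical form it is s < 10.
Before skip: s < 10
Before tab[m + 1] := m - 6: s < 10
Before a[m + 2] := 2*s - 9: s < 10
The weakest precondition is s < 10.
Check whether s < 13 implies it.
Countermodel: at the initial state s = 10, the precondition holds but the weakest precondition fails.
Answer: invalid


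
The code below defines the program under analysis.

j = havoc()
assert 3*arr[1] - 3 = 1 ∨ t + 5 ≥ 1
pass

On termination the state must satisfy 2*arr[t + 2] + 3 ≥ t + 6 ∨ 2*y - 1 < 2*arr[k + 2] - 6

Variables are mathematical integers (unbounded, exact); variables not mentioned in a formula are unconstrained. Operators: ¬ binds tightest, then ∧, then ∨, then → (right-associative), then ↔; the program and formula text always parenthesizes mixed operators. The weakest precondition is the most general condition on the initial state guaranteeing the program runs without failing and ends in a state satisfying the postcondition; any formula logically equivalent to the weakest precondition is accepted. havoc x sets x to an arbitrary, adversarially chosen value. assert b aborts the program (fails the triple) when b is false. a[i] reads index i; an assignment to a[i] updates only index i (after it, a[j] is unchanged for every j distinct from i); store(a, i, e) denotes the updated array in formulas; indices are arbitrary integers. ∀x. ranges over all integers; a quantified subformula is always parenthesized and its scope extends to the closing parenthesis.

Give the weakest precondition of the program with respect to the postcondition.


Working backward. After the program, the postcondition 2*arr[t + 2] + 3 ≥ t + 6 ∨ 2*y - 1 < 2*arr[k + 2] - 6 must hold; in canonical form it is 2*arr[t + 2] ≥ t + 3 ∨ 2*y < 2*arr[k + 2] - 5.
Before skip: 2*arr[t + 2] ≥ t + 3 ∨ 2*y < 2*arr[k + 2] - 5
Before assert 3*arr[1] - 3 = 1 ∨ t + 5 ≥ 1: (3*arr[1] = 4 ∨ t ≥ -4) ∧ (2*arr[t + 2] ≥ t + 3 ∨ 2*y < 2*arr[k + 2] - 5)
Before havoc j: (3*arr[1] = 4 ∨ t ≥ -4) ∧ (2*arr[t + 2] ≥ t + 3 ∨ 2*y < 2*arr[k + 2] - 5)
Answer: WP = (3*arr[1] = 4 ∨ t ≥ -4) ∧ (2*arr[t + 2] ≥ t + 3 ∨ 2*y < 2*arr[k + 2] - 5)


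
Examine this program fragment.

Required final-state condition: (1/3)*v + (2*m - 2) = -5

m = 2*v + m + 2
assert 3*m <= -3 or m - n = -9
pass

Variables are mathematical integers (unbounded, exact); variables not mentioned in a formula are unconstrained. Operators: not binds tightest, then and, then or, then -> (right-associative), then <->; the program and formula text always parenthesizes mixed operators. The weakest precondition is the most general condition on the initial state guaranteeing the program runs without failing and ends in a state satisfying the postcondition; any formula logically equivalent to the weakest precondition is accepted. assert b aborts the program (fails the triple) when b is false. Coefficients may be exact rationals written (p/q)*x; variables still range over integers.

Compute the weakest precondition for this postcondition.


Working backward. After the program, the postcondition (1/3)*v + (2*m - 2) = -5 must hold; in canonical form it is 2*m + (1/3)*v = -3.
Before skip: 2*m + (1/3)*v = -3
Before assert 3*m <= -3 or m - n = -9: (3*m <= -3 or m = n - 9) and 2*m + (1/3)*v = -3
Before m := 2*v + m + 2: (3*m + 6*v <= -9 or m + 2*v = n - 11) and 2*m + (13/3)*v = -7
Answer: WP = (3*m + 6*v <= -9 or m + 2*v = n - 11) and 2*m + (13/3)*v = -7


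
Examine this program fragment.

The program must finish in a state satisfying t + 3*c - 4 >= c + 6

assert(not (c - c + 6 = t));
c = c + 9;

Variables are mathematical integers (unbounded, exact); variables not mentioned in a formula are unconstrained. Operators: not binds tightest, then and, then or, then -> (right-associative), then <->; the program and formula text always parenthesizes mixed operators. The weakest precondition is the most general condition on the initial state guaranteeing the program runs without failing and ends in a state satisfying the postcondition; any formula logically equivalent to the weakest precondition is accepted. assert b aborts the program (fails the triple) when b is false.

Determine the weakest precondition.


Working backward. After the program, the postcondition t + 3*c - 4 >= c + 6 must hold; in canonical form it is 2*c + t >= 10.
Before c := c + 9: 2*c + t >= -8
Before assert not (c - c + 6 = t): (not (t = 6)) and 2*c + t >= -8
Answer: WP = (not (t = 6)) and 2*c + t >= -8


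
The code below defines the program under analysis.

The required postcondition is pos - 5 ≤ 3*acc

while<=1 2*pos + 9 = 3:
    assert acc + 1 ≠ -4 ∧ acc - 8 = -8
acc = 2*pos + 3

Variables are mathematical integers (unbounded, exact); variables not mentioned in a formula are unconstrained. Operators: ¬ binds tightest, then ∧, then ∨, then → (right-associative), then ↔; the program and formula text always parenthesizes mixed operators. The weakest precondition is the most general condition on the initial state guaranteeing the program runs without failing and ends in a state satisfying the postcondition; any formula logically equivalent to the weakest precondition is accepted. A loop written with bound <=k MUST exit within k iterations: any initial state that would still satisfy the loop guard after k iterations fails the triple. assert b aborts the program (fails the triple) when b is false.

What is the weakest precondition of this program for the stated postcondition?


Working backward. After the program, the postcondition pos - 5 ≤ 3*acc must hold; in canonical form it is pos ≤ 3*acc + 5.
Before acc := 2*pos + 3: 5*pos ≥ -14
Before the loop (bound <=1), unroll the exhaustion recursion (WP_0 = exit-now case; WP_j = one more guarded iteration, up to j = 1):
  WP_0: (¬(2*pos = -6)) ∧ 5*pos ≥ -14
  WP_1: (2*pos = -6 → (acc ≠ -5 ∧ acc = 0 ∧ (¬(2*pos = -6)) ∧ 5*pos ≥ -14)) ∧ ((¬(2*pos = -6)) → 5*pos ≥ -14)
So before the loop: (2*pos = -6 → (acc ≠ -5 ∧ acc = 0 ∧ (¬(2*pos = -6)) ∧ 5*pos ≥ -14)) ∧ ((¬(2*pos = -6)) → 5*pos ≥ -14)
Answer: WP = (2*pos = -6 → (acc ≠ -5 ∧ acc = 0 ∧ (¬(2*pos = -6)) ∧ 5*pos ≥ -14)) ∧ ((¬(2*pos = -6)) → 5*pos ≥ -14)


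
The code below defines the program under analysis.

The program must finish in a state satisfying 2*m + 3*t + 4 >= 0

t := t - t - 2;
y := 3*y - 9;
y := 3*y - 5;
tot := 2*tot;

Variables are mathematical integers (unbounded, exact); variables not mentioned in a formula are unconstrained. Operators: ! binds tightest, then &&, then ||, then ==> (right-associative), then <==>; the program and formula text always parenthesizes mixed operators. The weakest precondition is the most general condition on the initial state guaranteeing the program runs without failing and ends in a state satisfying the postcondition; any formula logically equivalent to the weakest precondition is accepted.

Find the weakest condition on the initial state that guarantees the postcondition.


Working backward. After the program, the postcondition 2*m + 3*t + 4 >= 0 must hold; in canonical form it is 2*m + 3*t >= -4.
Before tot := 2*tot: 2*m + 3*t >= -4
Before y := 3*y - 5: 2*m + 3*t >= -4
Before y := 3*y - 9: 2*m + 3*t >= -4
Before t := t - t - 2: 2*m >= 2
Answer: WP = 2*m >= 2


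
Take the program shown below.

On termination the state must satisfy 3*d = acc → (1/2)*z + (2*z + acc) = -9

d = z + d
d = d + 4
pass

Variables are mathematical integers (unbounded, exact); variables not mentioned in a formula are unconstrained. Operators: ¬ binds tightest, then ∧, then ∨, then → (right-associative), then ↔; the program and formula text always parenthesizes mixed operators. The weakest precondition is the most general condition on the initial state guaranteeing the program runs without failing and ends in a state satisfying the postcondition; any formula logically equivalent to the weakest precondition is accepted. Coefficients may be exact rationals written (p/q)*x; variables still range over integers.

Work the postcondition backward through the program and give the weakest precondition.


Working backward. After the program, the postcondition 3*d = acc → (1/2)*z + (2*z + acc) = -9 must hold; in canonical form it is 3*d = acc → acc + (5/2)*z = -9.
Before skip: 3*d = acc → acc + (5/2)*z = -9
Before d := d + 4: 3*d = acc - 12 → acc + (5/2)*z = -9
Before d := z + d: 3*d + 3*z = acc - 12 → acc + (5/2)*z = -9
Answer: WP = 3*d + 3*z = acc - 12 → acc + (5/2)*z = -9


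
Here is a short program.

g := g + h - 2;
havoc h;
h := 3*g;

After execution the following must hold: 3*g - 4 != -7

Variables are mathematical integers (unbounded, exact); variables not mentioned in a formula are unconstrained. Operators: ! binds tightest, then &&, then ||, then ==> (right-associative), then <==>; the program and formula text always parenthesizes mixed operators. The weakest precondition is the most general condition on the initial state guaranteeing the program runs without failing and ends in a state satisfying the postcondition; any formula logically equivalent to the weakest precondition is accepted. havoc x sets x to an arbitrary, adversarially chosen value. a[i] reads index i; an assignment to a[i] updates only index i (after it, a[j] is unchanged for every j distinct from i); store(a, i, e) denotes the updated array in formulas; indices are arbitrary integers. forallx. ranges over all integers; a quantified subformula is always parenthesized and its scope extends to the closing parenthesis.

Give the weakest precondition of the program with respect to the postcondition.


Working backward. After the program, the postcondition 3*g - 4 != -7 must hold; in canonical form it is 3*g != -3.
Before h := 3*g: 3*g != -3
Before havoc h: 3*g != -3
Before g := g + h - 2: 3*g + 3*h != 3
Answer: WP = 3*g + 3*h != 3


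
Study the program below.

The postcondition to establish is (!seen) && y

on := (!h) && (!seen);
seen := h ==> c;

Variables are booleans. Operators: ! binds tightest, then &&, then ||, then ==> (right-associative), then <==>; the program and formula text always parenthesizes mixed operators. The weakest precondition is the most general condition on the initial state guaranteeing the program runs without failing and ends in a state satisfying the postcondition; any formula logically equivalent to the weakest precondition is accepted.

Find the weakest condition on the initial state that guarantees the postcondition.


Working backward. After the program, (!seen) && y must hold.
Before seen := h ==> c: (!(h ==> c)) && y
Before on := (!h) && (!seen): (!(h ==> c)) && y
Answer: WP = (!(h ==> c)) && y


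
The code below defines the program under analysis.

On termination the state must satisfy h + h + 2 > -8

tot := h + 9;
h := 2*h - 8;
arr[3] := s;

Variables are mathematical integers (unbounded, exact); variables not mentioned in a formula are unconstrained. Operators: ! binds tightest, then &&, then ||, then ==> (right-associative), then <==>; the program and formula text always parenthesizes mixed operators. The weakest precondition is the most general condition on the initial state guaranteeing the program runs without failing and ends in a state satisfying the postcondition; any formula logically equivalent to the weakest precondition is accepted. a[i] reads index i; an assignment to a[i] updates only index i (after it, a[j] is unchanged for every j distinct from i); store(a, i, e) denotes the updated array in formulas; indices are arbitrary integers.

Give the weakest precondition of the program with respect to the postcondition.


Working backward. After the program, the postcondition h + h + 2 > -8 must hold; in canonical form it is 2*h > -10.
Before arr[3] := s: 2*h > -10
Before h := 2*h - 8: 4*h > 6
Before tot := h + 9: 4*h > 6
Answer: WP = 4*h > 6


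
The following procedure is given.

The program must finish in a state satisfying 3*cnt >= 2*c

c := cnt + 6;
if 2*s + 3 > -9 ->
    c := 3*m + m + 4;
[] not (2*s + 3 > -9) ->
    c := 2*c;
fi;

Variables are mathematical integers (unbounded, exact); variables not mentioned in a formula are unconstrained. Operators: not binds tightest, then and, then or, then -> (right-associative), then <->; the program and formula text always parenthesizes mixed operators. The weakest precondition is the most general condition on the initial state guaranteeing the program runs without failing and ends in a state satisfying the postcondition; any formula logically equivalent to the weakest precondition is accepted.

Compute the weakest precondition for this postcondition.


Working backward. After the program, 3*cnt >= 2*c must hold.
Then branch requires 3*cnt >= 8*m + 8; else branch requires 3*cnt >= 4*c.
Before the if: (2*s > -12 -> 3*cnt >= 8*m + 8) and ((not (2*s > -12)) -> 3*cnt >= 4*c)
Before c := cnt + 6: (2*s > -12 -> 3*cnt >= 8*m + 8) and ((not (2*s > -12)) -> cnt <= -24)
Answer: WP = (2*s > -12 -> 3*cnt >= 8*m + 8) and ((not (2*s > -12)) -> cnt <= -24)


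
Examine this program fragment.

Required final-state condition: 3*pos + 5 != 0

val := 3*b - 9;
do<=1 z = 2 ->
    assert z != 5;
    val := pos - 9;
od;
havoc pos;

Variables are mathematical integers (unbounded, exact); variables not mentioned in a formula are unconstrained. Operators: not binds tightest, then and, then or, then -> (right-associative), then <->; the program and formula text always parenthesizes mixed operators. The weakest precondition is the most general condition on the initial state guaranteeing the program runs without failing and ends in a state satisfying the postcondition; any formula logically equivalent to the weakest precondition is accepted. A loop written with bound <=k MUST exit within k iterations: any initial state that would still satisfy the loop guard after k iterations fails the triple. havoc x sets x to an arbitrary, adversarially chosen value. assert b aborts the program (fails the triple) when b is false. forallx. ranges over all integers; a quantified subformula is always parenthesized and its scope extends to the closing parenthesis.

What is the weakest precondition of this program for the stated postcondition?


Working backward. After the program, the postcondition 3*pos + 5 != 0 must hold; in canonical form it is 3*pos != -5.
Before havoc pos: forall pos_1. 3*pos_1 != -5
Before the loop (bound <=1), unroll the exhaustion recursion (WP_0 = exit-now case; WP_j = one more guarded iteration, up to j = 1):
  WP_0: (not (z = 2)) and (forall pos_1. 3*pos_1 != -5)
  WP_1: (z = 2 -> (z != 5 and (not (z = 2)) and (forall pos_1. 3*pos_1 != -5))) and ((not (z = 2)) -> (forall pos_1. 3*pos_1 != -5))
So before the loop: (z = 2 -> (z != 5 and (not (z = 2)) and (forall pos_1. 3*pos_1 != -5))) and ((not (z = 2)) -> (forall pos_1. 3*pos_1 != -5))
Before val := 3*b - 9: (z = 2 -> (z != 5 and (not (z = 2)) and (forall pos_1. 3*pos_1 != -5))) and ((not (z = 2)) -> (forall pos_1. 3*pos_1 != -5))
Answer: WP = (z = 2 -> (z != 5 and (not (z = 2)) and (forall pos_1. 3*pos_1 != -5))) and ((not (z = 2)) -> (forall pos_1. 3*pos_1 != -5))


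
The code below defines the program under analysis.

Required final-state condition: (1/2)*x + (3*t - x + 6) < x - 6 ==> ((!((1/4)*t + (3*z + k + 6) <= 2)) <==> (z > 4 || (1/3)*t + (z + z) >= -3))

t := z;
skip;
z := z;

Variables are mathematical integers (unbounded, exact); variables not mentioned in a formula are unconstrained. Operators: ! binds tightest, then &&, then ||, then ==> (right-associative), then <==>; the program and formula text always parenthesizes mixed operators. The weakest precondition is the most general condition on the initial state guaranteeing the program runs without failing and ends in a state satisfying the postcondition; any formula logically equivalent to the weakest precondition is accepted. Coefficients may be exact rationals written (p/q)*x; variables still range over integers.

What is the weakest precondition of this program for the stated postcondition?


Working backward. After the program, the postcondition (1/2)*x + (3*t - x + 6) < x - 6 ==> ((!((1/4)*t + (3*z + k + 6) <= 2)) <==> (z > 4 || (1/3)*t + (z + z) >= -3)) must hold; in canonical form it is 3*t < (3/2)*x - 12 ==> ((!(k + (1/4)*t + 3*z <= -4)) <==> (z > 4 || (1/3)*t + 2*z >= -3)).
Before z := z: 3*t < (3/2)*x - 12 ==> ((!(k + (1/4)*t + 3*z <= -4)) <==> (z > 4 || (1/3)*t + 2*z >= -3))
Before skip: 3*t < (3/2)*x - 12 ==> ((!(k + (1/4)*t + 3*z <= -4)) <==> (z > 4 || (1/3)*t + 2*z >= -3))
Before t := z: 3*z < (3/2)*x - 12 ==> ((!(k + (13/4)*z <= -4)) <==> (z > 4 || (7/3)*z >= -3))
Answer: WP = 3*z < (3/2)*x - 12 ==> ((!(k + (13/4)*z <= -4)) <==> (z > 4 || (7/3)*z >= -3))


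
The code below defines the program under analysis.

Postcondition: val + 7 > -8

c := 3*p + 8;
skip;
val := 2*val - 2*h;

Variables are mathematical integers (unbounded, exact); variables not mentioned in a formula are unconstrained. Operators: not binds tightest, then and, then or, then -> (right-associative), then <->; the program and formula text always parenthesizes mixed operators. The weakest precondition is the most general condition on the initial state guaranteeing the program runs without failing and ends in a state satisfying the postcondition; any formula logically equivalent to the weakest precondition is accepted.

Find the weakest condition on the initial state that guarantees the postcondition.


Working backward. After the program, the postcondition val + 7 > -8 must hold; in canonical form it is val > -15.
Before val := 2*val - 2*h: 2*val > 2*h - 15
Before skip: 2*val > 2*h - 15
Before c := 3*p + 8: 2*val > 2*h - 15
Answer: WP = 2*val > 2*h - 15


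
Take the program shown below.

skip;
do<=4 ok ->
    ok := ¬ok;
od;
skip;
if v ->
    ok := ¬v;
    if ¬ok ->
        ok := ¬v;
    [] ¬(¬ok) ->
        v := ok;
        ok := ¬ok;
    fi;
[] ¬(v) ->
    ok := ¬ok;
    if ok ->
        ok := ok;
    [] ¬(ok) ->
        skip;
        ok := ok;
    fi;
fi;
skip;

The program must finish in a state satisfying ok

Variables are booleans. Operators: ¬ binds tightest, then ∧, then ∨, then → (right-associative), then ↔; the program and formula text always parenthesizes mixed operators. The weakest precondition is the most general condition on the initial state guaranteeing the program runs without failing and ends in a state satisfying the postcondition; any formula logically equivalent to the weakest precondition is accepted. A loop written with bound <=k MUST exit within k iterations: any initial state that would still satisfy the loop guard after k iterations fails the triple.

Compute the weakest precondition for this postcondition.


Working backward. After the program, ok must hold.
Before skip: ok
Then branch requires (v → (¬v)) ∧ ((¬v) → v); else branch requires ok → (¬ok).
Before the if: (v → ((v → (¬v)) ∧ ((¬v) → v))) ∧ ((¬v) → (ok → (¬ok)))
Before skip: (v → ((v → (¬v)) ∧ ((¬v) → v))) ∧ ((¬v) → (ok → (¬ok)))
Before the loop (bound <=4), unroll the exhaustion recursion (WP_0 = exit-now case; WP_j = one more guarded iteration, up to j = 4):
  WP_0: (¬ok) ∧ (v → ((v → (¬v)) ∧ ((¬v) → v))) ∧ ((¬v) → (ok → (¬ok)))
  WP_1: (ok → (ok ∧ (v → ((v → (¬v)) ∧ ((¬v) → v))) ∧ ((¬v) → ((¬ok) → ok)))) ∧ ((¬ok) → ((v → ((v → (¬v)) ∧ ((¬v) → v))) ∧ ((¬v) → (ok → (¬ok)))))
  WP_2: (ok → (((¬ok) → ((¬ok) ∧ (v → ((v → (¬v)) ∧ ((¬v) → v))) ∧ ((¬v) → (ok → (¬ok))))) ∧ (ok → ((v → ((v → (¬v)) ∧ ((¬v) → v))) ∧ ((¬v) → ((¬ok) → ok)))))) ∧ ((¬ok) → ((v → ((v → (¬v)) ∧ ((¬v) → v))) ∧ ((¬v) → (ok → (¬ok)))))
  WP_3: (ok → (((¬ok) → ((ok → (ok ∧ (v → ((v → (¬v)) ∧ ((¬v) → v))) ∧ ((¬v) → ((¬ok) → ok)))) ∧ ((¬ok) → ((v → ((v → (¬v)) ∧ ((¬v) → v))) ∧ ((¬v) → (ok → (¬ok))))))) ∧ (ok → ((v → ((v → (¬v)) ∧ ((¬v) → v))) ∧ ((¬v) → ((¬ok) → ok)))))) ∧ ((¬ok) → ((v → ((v → (¬v)) ∧ ((¬v) → v))) ∧ ((¬v) → (ok → (¬ok)))))
  WP_4: (ok → (((¬ok) → ((ok → (((¬ok) → ((¬ok) ∧ (v → ((v → (¬v)) ∧ ((¬v) → v))) ∧ ((¬v) → (ok → (¬ok))))) ∧ (ok → ((v → ((v → (¬v)) ∧ ((¬v) → v))) ∧ ((¬v) → ((¬ok) → ok)))))) ∧ ((¬ok) → ((v → ((v → (¬v)) ∧ ((¬v) → v))) ∧ ((¬v) → (ok → (¬ok))))))) ∧ (ok → ((v → ((v → (¬v)) ∧ ((¬v) → v))) ∧ ((¬v) → ((¬ok) → ok)))))) ∧ ((¬ok) → ((v → ((v → (¬v)) ∧ ((¬v) → v))) ∧ ((¬v) → (ok → (¬ok)))))
So before the loop: (ok → (((¬ok) → ((ok → (((¬ok) → ((¬ok) ∧ (v → ((v → (¬v)) ∧ ((¬v) → v))) ∧ ((¬v) → (ok → (¬ok))))) ∧ (ok → ((v → ((v → (¬v)) ∧ ((¬v) → v))) ∧ ((¬v) → ((¬ok) → ok)))))) ∧ ((¬ok) → ((v → ((v → (¬v)) ∧ ((¬v) → v))) ∧ ((¬v) → (ok → (¬ok))))))) ∧ (ok → ((v → ((v → (¬v)) ∧ ((¬v) → v))) ∧ ((¬v) → ((¬ok) → ok)))))) ∧ ((¬ok) → ((v → ((v → (¬v)) ∧ ((¬v) → v))) ∧ ((¬v) → (ok → (¬ok)))))
Before skip: (ok → (((¬ok) → ((ok → (((¬ok) → ((¬ok) ∧ (v → ((v → (¬v)) ∧ ((¬v) → v))) ∧ ((¬v) → (ok → (¬ok))))) ∧ (ok → ((v → ((v → (¬v)) ∧ ((¬v) → v))) ∧ ((¬v) → ((¬ok) → ok)))))) ∧ ((¬ok) → ((v → ((v → (¬v)) ∧ ((¬v) → v))) ∧ ((¬v) → (ok → (¬ok))))))) ∧ (ok → ((v → ((v → (¬v)) ∧ ((¬v) → v))) ∧ ((¬v) → ((¬ok) → ok)))))) ∧ ((¬ok) → ((v → ((v → (¬v)) ∧ ((¬v) → v))) ∧ ((¬v) → (ok → (¬ok)))))
Answer: WP = (ok → (((¬ok) → ((ok → (((¬ok) → ((¬ok) ∧ (v → ((v → (¬v)) ∧ ((¬v) → v))) ∧ ((¬v) → (ok → (¬ok))))) ∧ (ok → ((v → ((v → (¬v)) ∧ ((¬v) → v))) ∧ ((¬v) → ((¬ok) → ok)))))) ∧ ((¬ok) → ((v → ((v → (¬v)) ∧ ((¬v) → v))) ∧ ((¬v) → (ok → (¬ok))))))) ∧ (ok → ((v → ((v → (¬v)) ∧ ((¬v) → v))) ∧ ((¬v) → ((¬ok) → ok)))))) ∧ ((¬ok) → ((v → ((v → (¬v)) ∧ ((¬v) → v))) ∧ ((¬v) → (ok → (¬ok)))))


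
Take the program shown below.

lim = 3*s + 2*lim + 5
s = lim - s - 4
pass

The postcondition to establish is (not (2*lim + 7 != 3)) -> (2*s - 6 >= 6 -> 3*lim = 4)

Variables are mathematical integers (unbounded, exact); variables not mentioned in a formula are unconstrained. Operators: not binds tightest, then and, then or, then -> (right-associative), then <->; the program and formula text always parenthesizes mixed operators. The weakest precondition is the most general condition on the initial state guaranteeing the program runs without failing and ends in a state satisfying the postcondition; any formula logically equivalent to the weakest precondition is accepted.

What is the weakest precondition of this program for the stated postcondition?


Working backward. After the program, the postcondition (not (2*lim + 7 != 3)) -> (2*s - 6 >= 6 -> 3*lim = 4) must hold; in canonical form it is (not (2*lim != -4)) -> (2*s >= 12 -> 3*lim = 4).
Before skip: (not (2*lim != -4)) -> (2*s >= 12 -> 3*lim = 4)
Before s := lim - s - 4: (not (2*lim != -4)) -> (2*lim >= 2*s + 20 -> 3*lim = 4)
Before lim := 3*s + 2*lim + 5: (not (4*lim + 6*s != -14)) -> (4*lim + 4*s >= 10 -> 6*lim + 9*s = -11)
Answer: WP = (not (4*lim + 6*s != -14)) -> (4*lim + 4*s >= 10 -> 6*lim + 9*s = -11)


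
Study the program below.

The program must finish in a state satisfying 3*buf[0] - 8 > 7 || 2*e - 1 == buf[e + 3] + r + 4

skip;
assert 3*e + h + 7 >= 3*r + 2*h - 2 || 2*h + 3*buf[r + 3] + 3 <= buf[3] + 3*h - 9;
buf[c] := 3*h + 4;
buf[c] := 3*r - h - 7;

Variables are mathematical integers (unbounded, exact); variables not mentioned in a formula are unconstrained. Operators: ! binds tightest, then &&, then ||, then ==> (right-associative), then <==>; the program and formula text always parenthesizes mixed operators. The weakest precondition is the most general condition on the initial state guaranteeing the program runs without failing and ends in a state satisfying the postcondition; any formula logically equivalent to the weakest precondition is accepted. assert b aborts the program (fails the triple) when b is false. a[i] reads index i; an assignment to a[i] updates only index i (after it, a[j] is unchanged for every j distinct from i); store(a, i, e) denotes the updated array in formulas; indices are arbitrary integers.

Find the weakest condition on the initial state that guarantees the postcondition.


Working backward. After the program, the postcondition 3*buf[0] - 8 > 7 || 2*e - 1 == buf[e + 3] + r + 4 must hold; in canonical form it is 3*buf[0] > 15 || 2*e == buf[e + 3] + r + 5.
Before buf[c] := 3*r - h - 7: 3*store(buf, c, -h + 3*r - 7)[0] > 15 || 2*e == store(buf, c, -h + 3*r - 7)[e + 3] + r + 5
Before buf[c] := 3*h + 4: 3*store(store(buf, c, 3*h + 4), c, -h + 3*r - 7)[0] > 15 || 2*e == store(store(buf, c, 3*h + 4), c, -h + 3*r - 7)[e + 3] + r + 5
Before assert 3*e + h + 7 >= 3*r + 2*h - 2 || 2*h + 3*buf[r + 3] + 3 <= buf[3] + 3*h - 9: (3*e >= h + 3*r - 9 || 3*buf[r + 3] <= buf[3] + h - 12) && (3*store(store(buf, c, 3*h + 4), c, -h + 3*r - 7)[0] > 15 || 2*e == store(store(buf, c, 3*h + 4), c, -h + 3*r - 7)[e + 3] + r + 5)
Before skip: (3*e >= h + 3*r - 9 || 3*buf[r + 3] <= buf[3] + h - 12) && (3*store(store(buf, c, 3*h + 4), c, -h + 3*r - 7)[0] > 15 || 2*e == store(store(buf, c, 3*h + 4), c, -h + 3*r - 7)[e + 3] + r + 5)
Answer: WP = (3*e >= h + 3*r - 9 || 3*buf[r + 3] <= buf[3] + h - 12) && (3*store(store(buf, c, 3*h + 4), c, -h + 3*r - 7)[0] > 15 || 2*e == store(store(buf, c, 3*h + 4), c, -h + 3*r - 7)[e + 3] + r + 5)


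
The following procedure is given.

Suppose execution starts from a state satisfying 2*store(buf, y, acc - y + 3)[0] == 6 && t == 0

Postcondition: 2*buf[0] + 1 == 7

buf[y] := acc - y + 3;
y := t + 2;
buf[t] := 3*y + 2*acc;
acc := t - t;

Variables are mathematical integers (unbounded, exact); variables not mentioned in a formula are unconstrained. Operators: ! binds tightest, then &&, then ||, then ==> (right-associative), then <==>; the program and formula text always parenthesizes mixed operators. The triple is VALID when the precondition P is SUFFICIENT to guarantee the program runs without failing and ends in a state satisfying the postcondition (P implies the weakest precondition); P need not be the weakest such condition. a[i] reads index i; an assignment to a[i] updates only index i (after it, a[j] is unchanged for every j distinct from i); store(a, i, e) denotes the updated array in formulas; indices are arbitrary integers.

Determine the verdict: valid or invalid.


Working backward. After the program, the postcondition 2*buf[0] + 1 == 7 must hold; in canonical form it is 2*buf[0] == 6.
Before acc := t - t: 2*buf[0] == 6
Before buf[t] := 3*y + 2*acc: 2*store(buf, t, 2*acc + 3*y)[0] == 6
Before y := t + 2: 2*store(buf, t, 2*acc + 3*t + 6)[0] == 6
Before buf[y] := acc - y + 3: 2*store(store(buf, y, acc - y + 3), t, 2*acc + 3*t + 6)[0] == 6
The weakest precondition is 2*store(store(buf, y, acc - y + 3), t, 2*acc + 3*t + 6)[0] == 6.
Check whether 2*store(buf, y, acc - y + 3)[0] == 6 && t == 0 implies it.
Countermodel: at the initial state acc = 0, buf = {[0] = 3, elsewhere 3}, t = 0, y = 0, the precondition holds but the weakest precondition fails.
Answer: invalid
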